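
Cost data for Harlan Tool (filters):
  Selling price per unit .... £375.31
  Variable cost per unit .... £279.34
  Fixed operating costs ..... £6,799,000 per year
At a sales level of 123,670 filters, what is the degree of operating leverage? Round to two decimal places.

At 123,670 units, contribution = 123,670 × £95.97 = £11,868,609.90.
Subtracting fixed costs: EBIT = £11,868,609.90 − £6,799,000 = £5,069,609.90.
DOL = contribution ÷ EBIT = £11,868,609.90 ÷ £5,069,609.90 = 2.3411.

2.34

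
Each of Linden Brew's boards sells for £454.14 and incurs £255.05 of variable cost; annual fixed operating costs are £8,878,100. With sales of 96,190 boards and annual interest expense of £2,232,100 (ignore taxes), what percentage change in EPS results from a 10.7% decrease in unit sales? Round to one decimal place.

-25.5%

At 96,190 units, contribution = 96,190 × £199.09 = £19,150,467.10.
Subtracting fixed costs: EBIT = £19,150,467.10 − £8,878,100 = £10,272,367.10.
After interest of £2,232,100.00, pre-tax earnings = £8,040,267.10.
Degree of combined leverage = contribution ÷ (EBIT − I) = £19,150,467.10 ÷ £8,040,267.10 = 2.3818.
EPS therefore changes by 2.3818 × (-10.7%) = -25.5%.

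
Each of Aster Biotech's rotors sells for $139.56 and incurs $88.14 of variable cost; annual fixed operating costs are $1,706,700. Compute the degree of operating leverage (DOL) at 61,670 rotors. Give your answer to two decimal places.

2.17

Total contribution margin = 61,670 × $51.42 = $3,171,071.40.
EBIT = $3,171,071.40 − $1,706,700 = $1,464,371.40.
DOL = contribution ÷ EBIT = $3,171,071.40 ÷ $1,464,371.40 = 2.1655.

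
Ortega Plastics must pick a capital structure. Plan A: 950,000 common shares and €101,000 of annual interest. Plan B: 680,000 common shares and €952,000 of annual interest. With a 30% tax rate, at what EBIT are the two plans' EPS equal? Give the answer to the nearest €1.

Set EPS_A = EPS_B: (EBIT − €101,000)(1 − 0.30) ÷ 950,000 = (EBIT − €952,000)(1 − 0.30) ÷ 680,000.
Cancelling (1 − t) and cross-multiplying: 680,000·(EBIT − 101,000) = 950,000·(EBIT − 952,000).
Solving, EBIT = (952,000·950,000 − 101,000·680,000) / (950,000 − 680,000) = 835,720,000,000 / 270,000 = 3,095,259.26.

€3,095,259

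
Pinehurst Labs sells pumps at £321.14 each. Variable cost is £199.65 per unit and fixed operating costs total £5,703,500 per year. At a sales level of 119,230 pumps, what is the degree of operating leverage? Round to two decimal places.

Contribution at this volume is 119,230 × £121.49 = £14,485,252.70.
Operating income = contribution − fixed costs = £14,485,252.70 − £5,703,500 = £8,781,752.70.
DOL = contribution ÷ EBIT = £14,485,252.70 ÷ £8,781,752.70 = 1.6495.

1.65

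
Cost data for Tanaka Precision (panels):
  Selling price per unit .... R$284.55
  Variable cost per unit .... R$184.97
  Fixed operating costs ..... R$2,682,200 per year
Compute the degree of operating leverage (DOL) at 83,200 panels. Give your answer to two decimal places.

At 83,200 units, contribution = 83,200 × R$99.58 = R$8,285,056.00.
Operating income = contribution − fixed costs = R$8,285,056.00 − R$2,682,200 = R$5,602,856.00.
So DOL = total CM / EBIT = R$8,285,056.00 / R$5,602,856.00 = 1.4787.

1.48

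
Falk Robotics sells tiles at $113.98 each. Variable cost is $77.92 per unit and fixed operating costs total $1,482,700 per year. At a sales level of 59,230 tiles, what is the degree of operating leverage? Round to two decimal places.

3.27

Contribution at this volume is 59,230 × $36.06 = $2,135,833.80.
Subtracting fixed costs: EBIT = $2,135,833.80 − $1,482,700 = $653,133.80.
So DOL = total CM / EBIT = $2,135,833.80 / $653,133.80 = 3.2701.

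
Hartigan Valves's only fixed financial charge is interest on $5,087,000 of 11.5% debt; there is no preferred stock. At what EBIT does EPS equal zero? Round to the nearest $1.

Annual interest = 11.5% × $5,087,000 = $585,005.00.
Without preferred stock the financial break-even is simply EBIT = interest = $585,005.00.

$585,005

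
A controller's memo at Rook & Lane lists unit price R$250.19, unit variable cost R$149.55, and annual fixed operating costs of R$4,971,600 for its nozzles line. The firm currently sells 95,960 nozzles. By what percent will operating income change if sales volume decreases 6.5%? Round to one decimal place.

Total contribution margin = 95,960 × R$100.64 = R$9,657,414.40.
Subtracting fixed costs: EBIT = R$9,657,414.40 − R$4,971,600 = R$4,685,814.40.
So DOL = total CM / EBIT = R$9,657,414.40 / R$4,685,814.40 = 2.0610.
Operating income changes by 2.0610 × -6.5% = -13.4%.

-13.4%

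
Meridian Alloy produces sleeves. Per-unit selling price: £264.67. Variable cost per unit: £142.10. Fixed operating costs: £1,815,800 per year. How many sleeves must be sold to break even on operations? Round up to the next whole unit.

Contribution margin per unit = £264.67 − £142.10 = £122.57.
Units to break even: £1,815,800 ÷ £122.57 = 14,814.39, rounded up to 14,815.

14,815 sleeves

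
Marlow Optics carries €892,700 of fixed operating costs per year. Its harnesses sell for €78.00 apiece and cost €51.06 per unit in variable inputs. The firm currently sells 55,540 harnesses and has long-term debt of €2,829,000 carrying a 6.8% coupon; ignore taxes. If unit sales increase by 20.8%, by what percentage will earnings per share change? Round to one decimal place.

Contribution at this volume is 55,540 × €26.94 = €1,496,247.60.
Operating income = contribution − fixed costs = €1,496,247.60 − €892,700 = €603,547.60.
After interest of €192,372.00, pre-tax earnings = €411,175.60.
Degree of combined leverage = contribution ÷ (EBIT − I) = €1,496,247.60 ÷ €411,175.60 = 3.6390.
%ΔEPS = DCL × %ΔSales = 3.6390 × +20.8% = +75.7%.

+75.7%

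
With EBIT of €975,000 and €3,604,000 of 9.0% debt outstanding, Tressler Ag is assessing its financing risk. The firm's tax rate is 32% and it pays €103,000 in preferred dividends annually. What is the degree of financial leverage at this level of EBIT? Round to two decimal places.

Annual interest charges come to €324,360.00.
Pre-tax preferred-dividend burden = €103,000 ÷ (1 − 0.32) = €151,470.59.
DFL = EBIT ÷ [EBIT − I − D_p/(1−t)] = €975,000 ÷ [€975,000 − €324,360.00 − €151,470.59] = €975,000 ÷ €499,169.41 = 1.9532.

1.95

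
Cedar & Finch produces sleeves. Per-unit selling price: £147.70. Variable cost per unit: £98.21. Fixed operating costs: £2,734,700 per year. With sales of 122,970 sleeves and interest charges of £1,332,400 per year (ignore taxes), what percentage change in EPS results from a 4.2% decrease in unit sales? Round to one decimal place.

-12.7%

At 122,970 units, contribution = 122,970 × £49.49 = £6,085,785.30.
EBIT = £6,085,785.30 − £2,734,700 = £3,351,085.30.
Interest = £1,332,400.00, so EBIT − I = £2,018,685.30.
DCL = total CM / (EBIT − I) = £6,085,785.30 / £2,018,685.30 = 3.0147.
%ΔEPS = DCL × %ΔSales = 3.0147 × -4.2% = -12.7%.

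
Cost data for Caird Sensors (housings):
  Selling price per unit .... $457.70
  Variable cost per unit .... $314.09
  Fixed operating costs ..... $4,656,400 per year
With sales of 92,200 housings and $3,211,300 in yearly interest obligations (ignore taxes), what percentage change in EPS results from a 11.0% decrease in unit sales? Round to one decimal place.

At 92,200 units, contribution = 92,200 × $143.61 = $13,240,842.00.
Subtracting fixed costs: EBIT = $13,240,842.00 − $4,656,400 = $8,584,442.00.
After interest of $3,211,300.00, pre-tax earnings = $5,373,142.00.
Degree of combined leverage = contribution ÷ (EBIT − I) = $13,240,842.00 ÷ $5,373,142.00 = 2.4643.
EPS therefore changes by 2.4643 × (-11.0%) = -27.1%.

-27.1%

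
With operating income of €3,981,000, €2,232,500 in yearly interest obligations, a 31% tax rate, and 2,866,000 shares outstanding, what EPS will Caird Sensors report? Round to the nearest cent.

Pre-tax income = €3,981,000 − €2,232,500.00 = €1,748,500.00.
Net income = €1,748,500.00 × (1 − 0.31) = €1,206,465.00.
EPS = €1,206,465.00 ÷ 2,866,000 = €0.42.

€0.42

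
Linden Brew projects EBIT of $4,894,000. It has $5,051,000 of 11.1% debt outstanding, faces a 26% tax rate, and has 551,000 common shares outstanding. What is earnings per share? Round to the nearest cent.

$5.82

Pre-tax income = $4,894,000 − $560,661.00 = $4,333,339.00.
Net income = $4,333,339.00 × (1 − 0.26) = $3,206,670.86.
EPS = $3,206,670.86 ÷ 551,000 = $5.82.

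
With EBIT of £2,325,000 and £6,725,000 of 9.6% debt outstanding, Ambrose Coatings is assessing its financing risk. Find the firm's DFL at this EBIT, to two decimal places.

1.38

Annual interest charges come to £645,600.00.
Degree of financial leverage = EBIT / (EBIT − interest) = £2,325,000 / £1,679,400.00 = 1.3844.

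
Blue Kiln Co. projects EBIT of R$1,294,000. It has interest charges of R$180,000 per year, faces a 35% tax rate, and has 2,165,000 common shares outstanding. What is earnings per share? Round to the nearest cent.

R$0.33

Pre-tax income = R$1,294,000 − R$180,000.00 = R$1,114,000.00.
Net income = R$1,114,000.00 × (1 − 0.35) = R$724,100.00.
Per share: R$724,100.00 / 2,165,000 shares = R$0.33.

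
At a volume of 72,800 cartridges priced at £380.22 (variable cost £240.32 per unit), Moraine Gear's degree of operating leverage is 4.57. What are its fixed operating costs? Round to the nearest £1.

Total contribution margin = 72,800 × £139.90 = £10,184,720.00.
Since DOL = CM ÷ EBIT, EBIT = £10,184,720.00 ÷ 4.57 = £2,228,603.94.
And FC = contribution − EBIT = £10,184,720.00 − £2,228,603.94 = £7,956,116.

£7,956,116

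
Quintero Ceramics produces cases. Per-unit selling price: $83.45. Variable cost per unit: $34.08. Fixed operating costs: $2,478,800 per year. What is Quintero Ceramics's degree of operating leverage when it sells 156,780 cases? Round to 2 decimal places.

1.47

Contribution at this volume is 156,780 × $49.37 = $7,740,228.60.
EBIT = $7,740,228.60 − $2,478,800 = $5,261,428.60.
Degree of operating leverage = $7,740,228.60 / $5,261,428.60 = 1.4711.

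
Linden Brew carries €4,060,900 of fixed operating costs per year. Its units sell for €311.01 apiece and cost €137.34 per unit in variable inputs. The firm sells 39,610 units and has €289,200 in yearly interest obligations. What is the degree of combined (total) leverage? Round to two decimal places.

2.72

At 39,610 units, contribution = 39,610 × €173.67 = €6,879,068.70.
Subtracting fixed costs: EBIT = €6,879,068.70 − €4,060,900 = €2,818,168.70. Interest = €289,200.00, so EBIT − I = €2,528,968.70.
Degree of total leverage = total CM / (EBIT − interest) = €6,879,068.70 / €2,528,968.70 = 2.7201.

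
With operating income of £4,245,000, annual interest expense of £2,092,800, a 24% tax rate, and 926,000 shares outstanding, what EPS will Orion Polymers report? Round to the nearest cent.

Pre-tax income = £4,245,000 − £2,092,800.00 = £2,152,200.00.
Net income = £2,152,200.00 × (1 − 0.24) = £1,635,672.00.
EPS = £1,635,672.00 ÷ 926,000 = £1.77.

£1.77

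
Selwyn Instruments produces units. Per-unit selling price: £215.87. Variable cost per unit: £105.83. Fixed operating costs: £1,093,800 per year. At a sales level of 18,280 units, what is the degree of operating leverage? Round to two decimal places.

At 18,280 units, contribution = 18,280 × £110.04 = £2,011,531.20.
EBIT = £2,011,531.20 − £1,093,800 = £917,731.20.
DOL = contribution ÷ EBIT = £2,011,531.20 ÷ £917,731.20 = 2.1919.

2.19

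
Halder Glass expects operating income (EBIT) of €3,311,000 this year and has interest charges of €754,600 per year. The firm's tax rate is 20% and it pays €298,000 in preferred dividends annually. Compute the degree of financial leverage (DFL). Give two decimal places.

Annual interest charges come to €754,600.00.
Preferred dividends grossed up pre-tax: €298,000 / (1 − 0.20) = €372,500.00.
DFL = EBIT ÷ [EBIT − I − D_p/(1−t)] = €3,311,000 ÷ [€3,311,000 − €754,600.00 − €372,500.00] = €3,311,000 ÷ €2,183,900.00 = 1.5161.

1.52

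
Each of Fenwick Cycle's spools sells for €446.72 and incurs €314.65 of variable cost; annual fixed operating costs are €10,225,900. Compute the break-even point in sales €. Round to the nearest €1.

€34,588,582

Contribution margin per unit = €446.72 − €314.65 = €132.07, a CM ratio of €132.07 ÷ €446.72 = 0.2956.
Break-even revenue = fixed costs × price ÷ CM = €10,225,900 × €446.72 ÷ €132.07 = €34,588,582.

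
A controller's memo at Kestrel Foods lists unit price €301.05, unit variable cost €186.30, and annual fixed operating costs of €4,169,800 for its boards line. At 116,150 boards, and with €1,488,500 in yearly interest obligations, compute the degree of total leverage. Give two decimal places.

Contribution at this volume is 116,150 × €114.75 = €13,328,212.50.
EBIT = €13,328,212.50 − €4,169,800 = €9,158,412.50. Interest = €1,488,500.00.
DOL = €13,328,212.50 ÷ €9,158,412.50 = 1.4553; DFL = €9,158,412.50 ÷ €7,669,912.50 = 1.1941.
Combined leverage = 1.4553 × 1.1941 = 1.7378.

1.74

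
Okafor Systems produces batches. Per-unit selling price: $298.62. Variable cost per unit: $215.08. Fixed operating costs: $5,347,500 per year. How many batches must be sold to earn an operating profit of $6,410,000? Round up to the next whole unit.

140,741 batches

Contribution margin per unit = $298.62 − $215.08 = $83.54.
Units = (FC + target) / CM = ($5,347,500 + $6,410,000) / $83.54 = 140,740.96, so 140,741 batches.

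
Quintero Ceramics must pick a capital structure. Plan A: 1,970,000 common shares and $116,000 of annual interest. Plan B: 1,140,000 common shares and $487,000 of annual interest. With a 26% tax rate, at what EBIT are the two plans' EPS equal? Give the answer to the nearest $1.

At indifference, (EBIT − 116,000)(1 − t)/1,970,000 = (EBIT − 487,000)(1 − t)/1,140,000.
The (1 − t) factor cancels: (EBIT − 116,000) × 1,140,000 = (EBIT − 487,000) × 1,970,000.
Solving, EBIT = (487,000·1,970,000 − 116,000·1,140,000) / (1,970,000 − 1,140,000) = 827,150,000,000 / 830,000 = 996,566.27.

$996,566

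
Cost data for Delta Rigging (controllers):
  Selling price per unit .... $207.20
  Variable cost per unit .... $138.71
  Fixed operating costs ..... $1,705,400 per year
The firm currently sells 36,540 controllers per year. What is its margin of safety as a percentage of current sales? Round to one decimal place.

Unit CM = price − variable cost = $207.20 − $138.71 = $68.49. Break-even units = $1,705,400 ÷ $68.49 = 24,899.99; break-even revenue = 24,899.99 × $207.20 = $5,159,276.97.
Current sales = 36,540 × $207.20 = $7,571,088.00.
Margin of safety = ($7,571,088.00 − $5,159,276.97) ÷ $7,571,088.00 = 31.9%.

31.9%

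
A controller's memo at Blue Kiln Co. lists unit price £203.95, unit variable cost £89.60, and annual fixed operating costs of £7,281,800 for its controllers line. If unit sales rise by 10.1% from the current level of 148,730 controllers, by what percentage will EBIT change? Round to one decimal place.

Contribution at this volume is 148,730 × £114.35 = £17,007,275.50.
Operating income = contribution − fixed costs = £17,007,275.50 − £7,281,800 = £9,725,475.50.
DOL = contribution ÷ EBIT = £17,007,275.50 ÷ £9,725,475.50 = 1.7487.
%ΔEBIT = DOL × %ΔSales = 1.7487 × +10.1% = +17.7%.

+17.7%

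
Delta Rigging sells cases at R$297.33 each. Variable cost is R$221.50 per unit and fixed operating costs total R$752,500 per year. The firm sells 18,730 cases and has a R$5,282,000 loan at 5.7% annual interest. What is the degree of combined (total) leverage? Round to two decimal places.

Contribution at this volume is 18,730 × R$75.83 = R$1,420,295.90.
Subtracting fixed costs: EBIT = R$1,420,295.90 − R$752,500 = R$667,795.90. Interest = R$301,074.00, so EBIT − I = R$366,721.90.
DCL = contribution ÷ (EBIT − I) = R$1,420,295.90 ÷ R$366,721.90 = 3.8730.

3.87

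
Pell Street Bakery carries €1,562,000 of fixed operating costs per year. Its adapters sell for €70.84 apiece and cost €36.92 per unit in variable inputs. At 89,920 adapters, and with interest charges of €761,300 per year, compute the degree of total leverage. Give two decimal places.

4.20

At 89,920 units, contribution = 89,920 × €33.92 = €3,050,086.40.
Operating income = contribution − fixed costs = €3,050,086.40 − €1,562,000 = €1,488,086.40. Interest = €761,300.00.
DOL = €3,050,086.40 ÷ €1,488,086.40 = 2.0497; DFL = €1,488,086.40 ÷ €726,786.40 = 2.0475.
DCL = DOL × DFL = 2.0497 × 2.0475 = 4.1968.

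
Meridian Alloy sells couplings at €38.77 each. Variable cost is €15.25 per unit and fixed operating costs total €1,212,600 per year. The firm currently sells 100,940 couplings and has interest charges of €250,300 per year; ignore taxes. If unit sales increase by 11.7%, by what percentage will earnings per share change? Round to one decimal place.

Contribution at this volume is 100,940 × €23.52 = €2,374,108.80.
Subtracting fixed costs: EBIT = €2,374,108.80 − €1,212,600 = €1,161,508.80.
Interest = €250,300.00, so EBIT − I = €911,208.80.
DCL = total CM / (EBIT − I) = €2,374,108.80 / €911,208.80 = 2.6054.
EPS therefore changes by 2.6054 × (+11.7%) = +30.5%.

+30.5%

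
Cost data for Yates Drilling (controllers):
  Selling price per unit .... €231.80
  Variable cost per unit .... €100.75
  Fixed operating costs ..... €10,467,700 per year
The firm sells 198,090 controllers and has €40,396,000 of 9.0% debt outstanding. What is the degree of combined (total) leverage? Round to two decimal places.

Contribution at this volume is 198,090 × €131.05 = €25,959,694.50.
Subtracting fixed costs: EBIT = €25,959,694.50 − €10,467,700 = €15,491,994.50. Interest = €3,635,640.00, so EBIT − I = €11,856,354.50.
DCL = contribution ÷ (EBIT − I) = €25,959,694.50 ÷ €11,856,354.50 = 2.1895.

2.19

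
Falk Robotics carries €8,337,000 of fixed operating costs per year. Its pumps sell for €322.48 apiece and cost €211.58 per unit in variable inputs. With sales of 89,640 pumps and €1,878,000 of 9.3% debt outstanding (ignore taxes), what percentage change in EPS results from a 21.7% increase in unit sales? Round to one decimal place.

+150.9%

Total contribution margin = 89,640 × €110.90 = €9,941,076.00.
Subtracting fixed costs: EBIT = €9,941,076.00 − €8,337,000 = €1,604,076.00.
Interest = €174,654.00, so EBIT − I = €1,429,422.00.
Degree of combined leverage = contribution ÷ (EBIT − I) = €9,941,076.00 ÷ €1,429,422.00 = 6.9546.
EPS therefore changes by 6.9546 × (+21.7%) = +150.9%.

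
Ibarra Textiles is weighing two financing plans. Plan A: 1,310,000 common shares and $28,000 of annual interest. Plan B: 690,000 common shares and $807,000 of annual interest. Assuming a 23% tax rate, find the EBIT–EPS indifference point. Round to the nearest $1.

$1,673,952

At indifference, (EBIT − 28,000)(1 − t)/1,310,000 = (EBIT − 807,000)(1 − t)/690,000.
The (1 − t) factor cancels: (EBIT − 28,000) × 690,000 = (EBIT − 807,000) × 1,310,000.
EBIT × (1,310,000 − 690,000) = 807,000 × 1,310,000 − 28,000 × 690,000 = 1,037,850,000,000, so EBIT = 1,037,850,000,000 ÷ 620,000 = 1,673,951.61.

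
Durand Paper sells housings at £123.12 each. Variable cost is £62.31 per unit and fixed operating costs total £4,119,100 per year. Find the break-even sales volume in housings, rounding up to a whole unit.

67,738 housings

Unit CM = price − variable cost = £123.12 − £62.31 = £60.81.
Units to break even: £4,119,100 ÷ £60.81 = 67,737.21, rounded up to 67,738.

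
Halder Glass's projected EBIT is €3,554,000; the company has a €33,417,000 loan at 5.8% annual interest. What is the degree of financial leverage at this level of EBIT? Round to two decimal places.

Annual interest charges come to €1,938,186.00.
Degree of financial leverage = EBIT / (EBIT − interest) = €3,554,000 / €1,615,814.00 = 2.1995.

2.20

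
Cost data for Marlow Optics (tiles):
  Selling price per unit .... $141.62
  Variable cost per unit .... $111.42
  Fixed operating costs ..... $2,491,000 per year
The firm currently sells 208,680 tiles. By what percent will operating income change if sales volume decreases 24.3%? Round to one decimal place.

Contribution at this volume is 208,680 × $30.20 = $6,302,136.00.
EBIT = $6,302,136.00 − $2,491,000 = $3,811,136.00.
So DOL = total CM / EBIT = $6,302,136.00 / $3,811,136.00 = 1.6536.
So EBIT moves 1.6536 × (-24.3%) = -40.2%.

-40.2%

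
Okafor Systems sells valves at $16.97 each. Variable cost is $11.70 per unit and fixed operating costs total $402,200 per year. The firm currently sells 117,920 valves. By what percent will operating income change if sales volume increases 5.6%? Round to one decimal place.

+15.9%

Contribution at this volume is 117,920 × $5.27 = $621,438.40.
Operating income = contribution − fixed costs = $621,438.40 − $402,200 = $219,238.40.
Degree of operating leverage = $621,438.40 / $219,238.40 = 2.8345.
%ΔEBIT = DOL × %ΔSales = 2.8345 × +5.6% = +15.9%.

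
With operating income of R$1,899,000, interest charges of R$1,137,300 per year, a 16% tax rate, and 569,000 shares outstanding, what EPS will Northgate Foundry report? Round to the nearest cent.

Pre-tax income = R$1,899,000 − R$1,137,300.00 = R$761,700.00.
Net income = R$761,700.00 × (1 − 0.16) = R$639,828.00.
Per share: R$639,828.00 / 569,000 shares = R$1.12.

R$1.12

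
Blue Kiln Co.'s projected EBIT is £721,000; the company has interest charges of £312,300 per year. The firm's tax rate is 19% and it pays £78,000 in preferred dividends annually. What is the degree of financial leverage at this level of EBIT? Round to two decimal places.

Annual interest charges come to £312,300.00.
Pre-tax preferred-dividend burden = £78,000 ÷ (1 − 0.19) = £96,296.30.
DFL = EBIT ÷ [EBIT − I − D_p/(1−t)] = £721,000 ÷ [£721,000 − £312,300.00 − £96,296.30] = £721,000 ÷ £312,403.70 = 2.3079.

2.31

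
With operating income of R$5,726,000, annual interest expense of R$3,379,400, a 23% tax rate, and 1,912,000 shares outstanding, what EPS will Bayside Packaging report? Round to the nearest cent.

Interest = R$3,379,400.00, so EBT = R$5,726,000 − R$3,379,400.00 = R$2,346,600.00.
After tax at 23%: net income = R$2,346,600.00 × 0.77 = R$1,806,882.00.
Per share: R$1,806,882.00 / 1,912,000 shares = R$0.95.

R$0.95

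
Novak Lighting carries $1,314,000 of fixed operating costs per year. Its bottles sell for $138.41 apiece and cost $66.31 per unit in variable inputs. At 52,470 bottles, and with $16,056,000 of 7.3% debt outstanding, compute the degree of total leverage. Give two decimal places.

2.92

At 52,470 units, contribution = 52,470 × $72.10 = $3,783,087.00.
Subtracting fixed costs: EBIT = $3,783,087.00 − $1,314,000 = $2,469,087.00. Interest = $1,172,088.00.
DOL = $3,783,087.00 ÷ $2,469,087.00 = 1.5322; DFL = $2,469,087.00 ÷ $1,296,999.00 = 1.9037.
DCL = DOL × DFL = 1.5322 × 1.9037 = 2.9168.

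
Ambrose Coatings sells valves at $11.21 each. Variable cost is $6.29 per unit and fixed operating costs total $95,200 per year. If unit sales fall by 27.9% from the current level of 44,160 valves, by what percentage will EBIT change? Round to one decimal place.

Total contribution margin = 44,160 × $4.92 = $217,267.20.
EBIT = $217,267.20 − $95,200 = $122,067.20.
So DOL = total CM / EBIT = $217,267.20 / $122,067.20 = 1.7799.
So EBIT moves 1.7799 × (-27.9%) = -49.7%.

-49.7%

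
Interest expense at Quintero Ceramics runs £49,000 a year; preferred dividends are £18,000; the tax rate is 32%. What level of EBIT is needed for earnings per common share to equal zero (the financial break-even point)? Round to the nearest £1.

£75,471

Preferred dividends are paid after tax, so their pre-tax equivalent is £18,000 ÷ (1 − 0.32) = £26,470.59.
EPS = 0 when EBIT covers interest plus the pre-tax preferred burden: £49,000 + £26,470.59 = £75,470.59.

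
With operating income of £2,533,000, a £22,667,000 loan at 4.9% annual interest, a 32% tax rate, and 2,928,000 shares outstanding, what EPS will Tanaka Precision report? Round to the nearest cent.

Pre-tax income = £2,533,000 − £1,110,683.00 = £1,422,317.00.
Net income = £1,422,317.00 × (1 − 0.32) = £967,175.56.
Per share: £967,175.56 / 2,928,000 shares = £0.33.

£0.33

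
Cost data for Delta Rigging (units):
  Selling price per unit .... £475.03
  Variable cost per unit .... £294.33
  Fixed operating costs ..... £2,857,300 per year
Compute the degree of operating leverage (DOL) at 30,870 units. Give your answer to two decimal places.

2.05

Contribution at this volume is 30,870 × £180.70 = £5,578,209.00.
Operating income = contribution − fixed costs = £5,578,209.00 − £2,857,300 = £2,720,909.00.
Degree of operating leverage = £5,578,209.00 / £2,720,909.00 = 2.0501.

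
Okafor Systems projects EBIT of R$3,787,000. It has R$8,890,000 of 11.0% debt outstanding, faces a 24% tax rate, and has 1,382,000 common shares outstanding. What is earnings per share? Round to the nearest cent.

Pre-tax income = R$3,787,000 − R$977,900.00 = R$2,809,100.00.
After tax at 24%: net income = R$2,809,100.00 × 0.76 = R$2,134,916.00.
EPS = R$2,134,916.00 ÷ 1,382,000 = R$1.54.

R$1.54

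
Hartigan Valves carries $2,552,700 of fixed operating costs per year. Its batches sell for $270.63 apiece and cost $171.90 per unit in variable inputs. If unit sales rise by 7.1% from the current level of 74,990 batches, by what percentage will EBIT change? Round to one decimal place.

Contribution at this volume is 74,990 × $98.73 = $7,403,762.70.
Subtracting fixed costs: EBIT = $7,403,762.70 − $2,552,700 = $4,851,062.70.
Degree of operating leverage = $7,403,762.70 / $4,851,062.70 = 1.5262.
%ΔEBIT = DOL × %ΔSales = 1.5262 × +7.1% = +10.8%.

+10.8%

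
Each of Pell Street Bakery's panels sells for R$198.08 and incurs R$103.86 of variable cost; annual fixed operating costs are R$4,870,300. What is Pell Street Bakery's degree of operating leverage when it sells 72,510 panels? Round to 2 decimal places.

3.48

Total contribution margin = 72,510 × R$94.22 = R$6,831,892.20.
EBIT = R$6,831,892.20 − R$4,870,300 = R$1,961,592.20.
So DOL = total CM / EBIT = R$6,831,892.20 / R$1,961,592.20 = 3.4828.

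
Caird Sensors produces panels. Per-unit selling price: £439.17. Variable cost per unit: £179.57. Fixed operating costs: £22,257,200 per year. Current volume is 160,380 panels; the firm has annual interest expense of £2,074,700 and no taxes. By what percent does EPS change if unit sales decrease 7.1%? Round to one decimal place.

-17.1%

At 160,380 units, contribution = 160,380 × £259.60 = £41,634,648.00.
Operating income = contribution − fixed costs = £41,634,648.00 − £22,257,200 = £19,377,448.00.
After interest of £2,074,700.00, pre-tax earnings = £17,302,748.00.
Degree of combined leverage = contribution ÷ (EBIT − I) = £41,634,648.00 ÷ £17,302,748.00 = 2.4062.
%ΔEPS = DCL × %ΔSales = 2.4062 × -7.1% = -17.1%.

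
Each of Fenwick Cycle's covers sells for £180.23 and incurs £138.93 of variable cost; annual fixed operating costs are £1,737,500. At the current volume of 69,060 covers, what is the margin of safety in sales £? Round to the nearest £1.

Each unit contributes £180.23 − £138.93 = £41.30. Break-even units = £1,737,500 ÷ £41.30 = 42,070.22; break-even revenue = 42,070.22 × £180.23 = £7,582,315.38.
Current sales = 69,060 × £180.23 = £12,446,683.80.
Margin of safety = £12,446,683.80 − £7,582,315.38 = £4,864,368.

£4,864,368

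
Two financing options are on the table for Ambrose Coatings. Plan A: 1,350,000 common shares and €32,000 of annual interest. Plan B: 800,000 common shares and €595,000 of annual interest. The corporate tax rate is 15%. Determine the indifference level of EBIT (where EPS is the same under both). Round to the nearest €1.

At indifference, (EBIT − 32,000)(1 − t)/1,350,000 = (EBIT − 595,000)(1 − t)/800,000.
Cancelling (1 − t) and cross-multiplying: 800,000·(EBIT − 32,000) = 1,350,000·(EBIT − 595,000).
EBIT × (1,350,000 − 800,000) = 595,000 × 1,350,000 − 32,000 × 800,000 = 777,650,000,000, so EBIT = 777,650,000,000 ÷ 550,000 = 1,413,909.09.

€1,413,909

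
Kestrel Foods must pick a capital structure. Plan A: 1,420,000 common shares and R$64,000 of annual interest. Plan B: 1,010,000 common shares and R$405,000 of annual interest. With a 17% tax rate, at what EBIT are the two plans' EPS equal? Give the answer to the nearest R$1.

R$1,245,024

At indifference, (EBIT − 64,000)(1 − t)/1,420,000 = (EBIT − 405,000)(1 − t)/1,010,000.
The (1 − t) factor cancels: (EBIT − 64,000) × 1,010,000 = (EBIT − 405,000) × 1,420,000.
Solving, EBIT = (405,000·1,420,000 − 64,000·1,010,000) / (1,420,000 − 1,010,000) = 510,460,000,000 / 410,000 = 1,245,024.39.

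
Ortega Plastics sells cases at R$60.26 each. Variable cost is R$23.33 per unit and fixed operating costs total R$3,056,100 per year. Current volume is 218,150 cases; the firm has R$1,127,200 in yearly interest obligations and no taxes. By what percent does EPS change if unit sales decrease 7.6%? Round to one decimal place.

Contribution at this volume is 218,150 × R$36.93 = R$8,056,279.50.
Operating income = contribution − fixed costs = R$8,056,279.50 − R$3,056,100 = R$5,000,179.50.
After interest of R$1,127,200.00, pre-tax earnings = R$3,872,979.50.
Degree of combined leverage = contribution ÷ (EBIT − I) = R$8,056,279.50 ÷ R$3,872,979.50 = 2.0801.
EPS therefore changes by 2.0801 × (-7.6%) = -15.8%.

-15.8%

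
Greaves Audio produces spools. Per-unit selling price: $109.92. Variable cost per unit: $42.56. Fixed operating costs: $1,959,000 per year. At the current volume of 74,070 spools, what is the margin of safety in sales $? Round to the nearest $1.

$4,945,021

Each unit contributes $109.92 − $42.56 = $67.36. Break-even units = $1,959,000 ÷ $67.36 = 29,082.54; break-even revenue = 29,082.54 × $109.92 = $3,196,752.97.
Actual sales revenue = 74,070 × $109.92 = $8,141,774.40.
Margin of safety = $8,141,774.40 − $3,196,752.97 = $4,945,021.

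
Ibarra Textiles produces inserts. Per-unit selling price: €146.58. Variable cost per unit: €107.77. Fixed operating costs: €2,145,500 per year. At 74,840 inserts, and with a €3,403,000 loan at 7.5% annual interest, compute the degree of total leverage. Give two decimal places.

At 74,840 units, contribution = 74,840 × €38.81 = €2,904,540.40.
Subtracting fixed costs: EBIT = €2,904,540.40 − €2,145,500 = €759,040.40. Interest = €255,225.00.
DOL = €2,904,540.40 ÷ €759,040.40 = 3.8266; DFL = €759,040.40 ÷ €503,815.40 = 1.5066.
DCL = DOL × DFL = 3.8266 × 1.5066 = 5.7652.

5.77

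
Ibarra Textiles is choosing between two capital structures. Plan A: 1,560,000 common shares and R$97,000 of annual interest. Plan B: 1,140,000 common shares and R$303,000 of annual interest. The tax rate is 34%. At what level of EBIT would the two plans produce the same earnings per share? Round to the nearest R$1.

R$862,143

Set EPS_A = EPS_B: (EBIT − R$97,000)(1 − 0.34) ÷ 1,560,000 = (EBIT − R$303,000)(1 − 0.34) ÷ 1,140,000.
The (1 − t) factor cancels: (EBIT − 97,000) × 1,140,000 = (EBIT − 303,000) × 1,560,000.
EBIT × (1,560,000 − 1,140,000) = 303,000 × 1,560,000 − 97,000 × 1,140,000 = 362,100,000,000, so EBIT = 362,100,000,000 ÷ 420,000 = 862,142.86.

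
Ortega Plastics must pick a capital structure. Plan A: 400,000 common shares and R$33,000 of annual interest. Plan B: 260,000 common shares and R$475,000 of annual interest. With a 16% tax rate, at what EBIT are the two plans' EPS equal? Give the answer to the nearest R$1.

Set EPS_A = EPS_B: (EBIT − R$33,000)(1 − 0.16) ÷ 400,000 = (EBIT − R$475,000)(1 − 0.16) ÷ 260,000.
Cancelling (1 − t) and cross-multiplying: 260,000·(EBIT − 33,000) = 400,000·(EBIT − 475,000).
Solving, EBIT = (475,000·400,000 − 33,000·260,000) / (400,000 − 260,000) = 181,420,000,000 / 140,000 = 1,295,857.14.

R$1,295,857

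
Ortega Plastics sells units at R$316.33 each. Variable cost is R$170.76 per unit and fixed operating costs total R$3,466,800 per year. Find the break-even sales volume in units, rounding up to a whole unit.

23,816 units

Unit CM = price − variable cost = R$316.33 − R$170.76 = R$145.57.
Units to break even: R$3,466,800 ÷ R$145.57 = 23,815.35, rounded up to 23,816.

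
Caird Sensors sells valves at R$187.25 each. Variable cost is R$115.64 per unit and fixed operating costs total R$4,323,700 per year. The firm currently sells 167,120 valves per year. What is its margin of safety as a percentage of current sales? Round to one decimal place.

Unit CM = price − variable cost = R$187.25 − R$115.64 = R$71.61. Break-even units = R$4,323,700 ÷ R$71.61 = 60,378.44; break-even revenue = 60,378.44 × R$187.25 = R$11,305,862.66.
Actual sales revenue = 167,120 × R$187.25 = R$31,293,220.00.
Margin of safety = (R$31,293,220.00 − R$11,305,862.66) ÷ R$31,293,220.00 = 63.9%.

63.9%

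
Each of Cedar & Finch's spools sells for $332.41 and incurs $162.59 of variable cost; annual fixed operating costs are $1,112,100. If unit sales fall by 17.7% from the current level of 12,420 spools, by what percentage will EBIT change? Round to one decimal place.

Contribution at this volume is 12,420 × $169.82 = $2,109,164.40.
EBIT = $2,109,164.40 − $1,112,100 = $997,064.40.
So DOL = total CM / EBIT = $2,109,164.40 / $997,064.40 = 2.1154.
Operating income changes by 2.1154 × -17.7% = -37.4%.

-37.4%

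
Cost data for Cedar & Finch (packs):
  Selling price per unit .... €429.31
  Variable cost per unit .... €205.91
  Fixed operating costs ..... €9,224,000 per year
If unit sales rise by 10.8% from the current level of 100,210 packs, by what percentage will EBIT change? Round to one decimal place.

Total contribution margin = 100,210 × €223.40 = €22,386,914.00.
Subtracting fixed costs: EBIT = €22,386,914.00 − €9,224,000 = €13,162,914.00.
DOL = contribution ÷ EBIT = €22,386,914.00 ÷ €13,162,914.00 = 1.7008.
So EBIT moves 1.7008 × (+10.8%) = +18.4%.

+18.4%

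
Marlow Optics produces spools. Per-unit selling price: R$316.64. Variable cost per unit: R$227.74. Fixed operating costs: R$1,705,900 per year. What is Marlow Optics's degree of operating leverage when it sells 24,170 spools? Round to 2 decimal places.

At 24,170 units, contribution = 24,170 × R$88.90 = R$2,148,713.00.
Operating income = contribution − fixed costs = R$2,148,713.00 − R$1,705,900 = R$442,813.00.
Degree of operating leverage = R$2,148,713.00 / R$442,813.00 = 4.8524.

4.85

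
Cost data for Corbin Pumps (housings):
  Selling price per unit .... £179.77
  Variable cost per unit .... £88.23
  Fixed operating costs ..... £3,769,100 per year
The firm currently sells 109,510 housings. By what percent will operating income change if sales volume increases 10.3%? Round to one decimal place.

Contribution at this volume is 109,510 × £91.54 = £10,024,545.40.
Operating income = contribution − fixed costs = £10,024,545.40 − £3,769,100 = £6,255,445.40.
So DOL = total CM / EBIT = £10,024,545.40 / £6,255,445.40 = 1.6025.
%ΔEBIT = DOL × %ΔSales = 1.6025 × +10.3% = +16.5%.

+16.5%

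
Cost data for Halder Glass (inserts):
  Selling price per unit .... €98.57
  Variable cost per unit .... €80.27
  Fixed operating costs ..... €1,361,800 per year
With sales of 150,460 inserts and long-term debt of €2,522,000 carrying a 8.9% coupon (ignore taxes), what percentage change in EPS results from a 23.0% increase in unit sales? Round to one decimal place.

+54.3%

At 150,460 units, contribution = 150,460 × €18.30 = €2,753,418.00.
EBIT = €2,753,418.00 − €1,361,800 = €1,391,618.00.
After interest of €224,458.00, pre-tax earnings = €1,167,160.00.
Degree of combined leverage = contribution ÷ (EBIT − I) = €2,753,418.00 ÷ €1,167,160.00 = 2.3591.
%ΔEPS = DCL × %ΔSales = 2.3591 × +23.0% = +54.3%.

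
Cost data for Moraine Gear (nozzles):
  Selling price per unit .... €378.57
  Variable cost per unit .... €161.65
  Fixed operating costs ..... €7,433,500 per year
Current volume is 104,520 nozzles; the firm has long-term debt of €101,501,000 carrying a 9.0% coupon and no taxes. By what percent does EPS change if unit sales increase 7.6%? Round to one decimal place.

+28.2%

Contribution at this volume is 104,520 × €216.92 = €22,672,478.40.
Subtracting fixed costs: EBIT = €22,672,478.40 − €7,433,500 = €15,238,978.40.
Interest = €9,135,090.00, so EBIT − I = €6,103,888.40.
Degree of combined leverage = contribution ÷ (EBIT − I) = €22,672,478.40 ÷ €6,103,888.40 = 3.7144.
EPS therefore changes by 3.7144 × (+7.6%) = +28.2%.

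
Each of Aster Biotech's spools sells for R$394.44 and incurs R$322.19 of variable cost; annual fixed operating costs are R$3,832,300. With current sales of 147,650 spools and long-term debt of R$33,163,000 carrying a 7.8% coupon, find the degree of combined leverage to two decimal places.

At 147,650 units, contribution = 147,650 × R$72.25 = R$10,667,712.50.
Operating income = contribution − fixed costs = R$10,667,712.50 − R$3,832,300 = R$6,835,412.50. Interest = R$2,586,714.00.
DOL = R$10,667,712.50 ÷ R$6,835,412.50 = 1.5607; DFL = R$6,835,412.50 ÷ R$4,248,698.50 = 1.6088.
Combined leverage = 1.5607 × 1.6088 = 2.5109.

2.51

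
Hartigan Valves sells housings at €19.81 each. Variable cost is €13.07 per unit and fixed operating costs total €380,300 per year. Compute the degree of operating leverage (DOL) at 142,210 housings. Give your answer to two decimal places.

At 142,210 units, contribution = 142,210 × €6.74 = €958,495.40.
EBIT = €958,495.40 − €380,300 = €578,195.40.
So DOL = total CM / EBIT = €958,495.40 / €578,195.40 = 1.6577.

1.66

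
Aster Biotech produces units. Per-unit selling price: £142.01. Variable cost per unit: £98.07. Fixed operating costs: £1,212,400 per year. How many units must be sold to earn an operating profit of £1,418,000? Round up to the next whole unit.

Each unit contributes £142.01 − £98.07 = £43.94.
Required volume = (fixed costs + target profit) ÷ CM = (£1,212,400 + £1,418,000) ÷ £43.94 = 59,863.45, so 59,864 units.

59,864 units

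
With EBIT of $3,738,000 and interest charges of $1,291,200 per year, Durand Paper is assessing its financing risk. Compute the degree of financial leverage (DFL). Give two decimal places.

Interest = $1,291,200.00.
Degree of financial leverage = EBIT / (EBIT − interest) = $3,738,000 / $2,446,800.00 = 1.5277.

1.53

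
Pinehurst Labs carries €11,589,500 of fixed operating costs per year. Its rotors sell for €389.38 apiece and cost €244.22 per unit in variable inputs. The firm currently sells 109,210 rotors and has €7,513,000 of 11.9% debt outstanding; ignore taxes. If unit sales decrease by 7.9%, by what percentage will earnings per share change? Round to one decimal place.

At 109,210 units, contribution = 109,210 × €145.16 = €15,852,923.60.
Operating income = contribution − fixed costs = €15,852,923.60 − €11,589,500 = €4,263,423.60.
After interest of €894,047.00, pre-tax earnings = €3,369,376.60.
Degree of combined leverage = contribution ÷ (EBIT − I) = €15,852,923.60 ÷ €3,369,376.60 = 4.7050.
EPS therefore changes by 4.7050 × (-7.9%) = -37.2%.

-37.2%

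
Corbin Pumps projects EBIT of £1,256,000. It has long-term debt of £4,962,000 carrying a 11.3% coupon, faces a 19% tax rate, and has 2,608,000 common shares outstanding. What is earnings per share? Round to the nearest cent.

Pre-tax income = £1,256,000 − £560,706.00 = £695,294.00.
After tax at 19%: net income = £695,294.00 × 0.81 = £563,188.14.
EPS = £563,188.14 ÷ 2,608,000 = £0.22.

£0.22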